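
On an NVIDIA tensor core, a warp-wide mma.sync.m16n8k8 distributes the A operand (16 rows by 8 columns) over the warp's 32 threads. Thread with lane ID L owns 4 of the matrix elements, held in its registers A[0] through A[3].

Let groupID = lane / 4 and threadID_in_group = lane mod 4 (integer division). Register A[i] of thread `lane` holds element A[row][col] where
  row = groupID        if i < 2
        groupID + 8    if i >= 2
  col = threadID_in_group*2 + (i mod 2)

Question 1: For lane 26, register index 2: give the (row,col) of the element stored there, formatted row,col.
14,4

lane 26->26/4=6, 26 mod 4=2
i=2  r:6+8->14  c:2·2+0->4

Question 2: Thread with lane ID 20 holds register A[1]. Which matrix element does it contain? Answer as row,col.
5,1

L=20⇒gr=20>>2=5, th=20&3=0
[1]⇒row 5+0=5  col 0·2+1=1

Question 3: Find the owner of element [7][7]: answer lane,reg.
r=7→G=7,rhi=0  c=7→T=3,p=1
L=7*4+3=31  i=0*2+1=1

31,1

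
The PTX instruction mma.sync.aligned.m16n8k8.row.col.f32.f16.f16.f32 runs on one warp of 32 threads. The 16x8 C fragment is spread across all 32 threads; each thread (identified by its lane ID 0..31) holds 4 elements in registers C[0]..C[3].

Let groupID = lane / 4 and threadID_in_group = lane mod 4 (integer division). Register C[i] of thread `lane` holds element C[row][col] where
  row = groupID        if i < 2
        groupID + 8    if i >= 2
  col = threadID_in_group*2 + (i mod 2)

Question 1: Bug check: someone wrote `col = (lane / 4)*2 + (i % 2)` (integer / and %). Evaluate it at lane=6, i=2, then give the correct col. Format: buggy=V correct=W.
buggy=2 correct=4

`(lane / 4)*2 + (i % 2)`[6,2]→2
lane 6→6/4=1, 6 mod 4=2
i=2  r:1+8→9  c:2·2+0→4
col: 2 vs 4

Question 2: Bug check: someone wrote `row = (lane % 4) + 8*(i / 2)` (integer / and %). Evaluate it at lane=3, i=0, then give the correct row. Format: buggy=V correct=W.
buggy=3 correct=0

`(lane % 4) + 8*(i / 2)`[3,0]→3
L=3→G=3>>2=0, T=3&3=3
[0]→row 0+0=0  col 3·2+0=6
row: 3 vs 0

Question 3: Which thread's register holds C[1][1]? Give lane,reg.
r=1⇒gr=1,Rb=0  c=1⇒th=0,odd=1
L=1*4+0=4  i=0*2+1=1

4,1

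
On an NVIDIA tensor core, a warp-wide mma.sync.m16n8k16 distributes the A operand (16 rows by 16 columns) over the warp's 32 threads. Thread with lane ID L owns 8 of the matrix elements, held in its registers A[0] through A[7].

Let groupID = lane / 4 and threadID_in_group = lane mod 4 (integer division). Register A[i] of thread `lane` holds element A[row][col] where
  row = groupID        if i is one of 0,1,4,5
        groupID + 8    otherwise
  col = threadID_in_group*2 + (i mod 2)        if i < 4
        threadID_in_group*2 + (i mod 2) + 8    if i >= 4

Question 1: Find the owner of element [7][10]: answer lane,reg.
29,4

r=7→G=7,rhi=0  c=10→chi=1,T=1,p=0
L=7*4+1=29  i=1*4+0*2+0=4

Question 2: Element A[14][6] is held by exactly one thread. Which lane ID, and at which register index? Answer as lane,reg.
27,2

r=14→G=6,rhi=1  c=6→chi=0,T=3,p=0
L=6*4+3=27  i=0*4+1*2+0=2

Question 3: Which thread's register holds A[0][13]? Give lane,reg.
2,5

r: 0->gid=0,r8=0  c: 13->c8=1,tid=2,i&1=1
L=0*4+2=2  i=1*4+0*2+1=5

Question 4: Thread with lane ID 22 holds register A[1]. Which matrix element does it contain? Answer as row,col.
5,5

L=22->gid=22>>2=5, tid=22&3=2
[1]->row 5+0=5  col 2·2+1+0=5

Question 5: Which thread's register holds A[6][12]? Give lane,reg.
26,4

r: 6->gid=6,r8=0  c: 12->c8=1,tid=2,i&1=0
L=6*4+2=26  i=1*4+0*2+0=4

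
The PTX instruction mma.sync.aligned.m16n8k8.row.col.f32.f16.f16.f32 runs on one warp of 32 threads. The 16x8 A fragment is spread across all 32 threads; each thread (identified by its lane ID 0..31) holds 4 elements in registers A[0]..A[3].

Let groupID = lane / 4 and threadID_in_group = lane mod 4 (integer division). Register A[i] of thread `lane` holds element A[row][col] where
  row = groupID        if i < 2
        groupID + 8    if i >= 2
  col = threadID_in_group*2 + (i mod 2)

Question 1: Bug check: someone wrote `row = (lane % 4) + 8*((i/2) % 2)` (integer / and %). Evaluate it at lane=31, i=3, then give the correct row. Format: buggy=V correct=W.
buggy=11 correct=15

`(lane % 4) + 8*((i/2) % 2)`[31,3]=>11
L=31=>grp=31>>2=7, tig=31&3=3
[3]=>row 7+8=15  col 3·2+1=7
row: 11 vs 15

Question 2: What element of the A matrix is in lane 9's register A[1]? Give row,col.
2,3

lane 9: G=2 (9/4), T=1 (9%4)
i=1: r=2+0=2, c=1*2+1=3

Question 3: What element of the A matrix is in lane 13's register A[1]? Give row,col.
3,3

L=13⇒gr=13>>2=3, th=13&3=1
[1]⇒row 3+0=3  col 1·2+1=3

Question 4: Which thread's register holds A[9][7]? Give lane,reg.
r=9->g=1,rb=1  c=7->t=3,b0=1
L=1*4+3=7  i=1*2+1=3

7,3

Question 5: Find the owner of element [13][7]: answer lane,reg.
r=13→G=5,rhi=1  c=7→T=3,p=1
L=5*4+3=23  i=1*2+1=3

23,3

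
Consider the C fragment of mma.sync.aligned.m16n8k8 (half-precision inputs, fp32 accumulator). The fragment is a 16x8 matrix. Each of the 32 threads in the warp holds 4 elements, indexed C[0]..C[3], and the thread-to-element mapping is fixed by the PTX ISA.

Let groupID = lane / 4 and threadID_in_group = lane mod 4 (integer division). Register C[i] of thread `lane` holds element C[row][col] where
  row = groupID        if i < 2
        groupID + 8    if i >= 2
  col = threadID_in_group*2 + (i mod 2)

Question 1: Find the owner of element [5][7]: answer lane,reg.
r: 5->gid=5,r8=0  c: 7->tid=3,i&1=1
L=5*4+3=23  i=0*2+1=1

23,1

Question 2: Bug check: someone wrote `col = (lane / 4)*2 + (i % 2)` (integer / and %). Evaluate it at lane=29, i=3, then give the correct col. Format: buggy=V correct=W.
`(lane / 4)*2 + (i % 2)`[29,3]->15
L=29->gid=29>>2=7, tid=29&3=1
[3]->row 7+8=15  col 1·2+1=3
col: 15 vs 3

buggy=15 correct=3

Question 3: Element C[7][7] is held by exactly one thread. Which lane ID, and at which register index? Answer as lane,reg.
r:7=>grp=7,rB=0  c:7=>tig=3,lo=1
L=7*4+3=31  i=0*2+1=1

31,1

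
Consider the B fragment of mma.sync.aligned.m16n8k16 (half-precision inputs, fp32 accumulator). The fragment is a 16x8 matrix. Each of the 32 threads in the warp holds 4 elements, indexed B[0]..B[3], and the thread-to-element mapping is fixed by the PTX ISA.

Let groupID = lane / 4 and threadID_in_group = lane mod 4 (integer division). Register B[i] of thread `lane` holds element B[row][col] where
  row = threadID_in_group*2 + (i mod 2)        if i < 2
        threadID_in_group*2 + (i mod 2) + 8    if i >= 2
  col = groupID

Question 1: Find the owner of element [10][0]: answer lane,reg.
1,2

c=0->g=0  r=10->rb=1,t=1,b0=0
L=0*4+1=1  i=1*2+0=2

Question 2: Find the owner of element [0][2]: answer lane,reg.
8,0

c:2=>grp=2  r:0=>rB=0,tig=0,lo=0
L=2*4+0=8  i=0*2+0=0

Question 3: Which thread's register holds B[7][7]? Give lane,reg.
31,1

c:7=>grp=7  r:7=>rB=0,tig=3,lo=1
L=7*4+3=31  i=0*2+1=1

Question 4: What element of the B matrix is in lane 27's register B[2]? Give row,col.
lane 27->27/4=6, 27 mod 4=3
i=2  r:2·3+0+8->14  c:6

14,6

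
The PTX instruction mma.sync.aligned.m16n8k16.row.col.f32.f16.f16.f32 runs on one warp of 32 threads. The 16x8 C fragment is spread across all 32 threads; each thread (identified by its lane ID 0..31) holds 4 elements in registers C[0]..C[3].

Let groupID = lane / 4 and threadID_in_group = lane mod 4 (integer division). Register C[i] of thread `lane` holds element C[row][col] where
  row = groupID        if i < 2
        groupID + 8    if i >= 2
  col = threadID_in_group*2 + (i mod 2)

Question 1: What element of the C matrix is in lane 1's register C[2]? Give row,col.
lane 1=>1/4=0, 1 mod 4=1
i=2  r:0+8=>8  c:2·1+0=>2

8,2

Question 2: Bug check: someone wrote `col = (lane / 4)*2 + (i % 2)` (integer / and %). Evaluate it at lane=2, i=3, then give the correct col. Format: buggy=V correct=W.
`(lane / 4)*2 + (i % 2)`[2,3]⇒1
2: gr=0,th=2
[3] (0+8,2*2+1) = (8,5)
col: 1 vs 5

buggy=1 correct=5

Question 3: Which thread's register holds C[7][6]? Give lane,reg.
31,0

r:7=>grp=7,rB=0  c:6=>tig=3,lo=0
L=7*4+3=31  i=0*2+0=0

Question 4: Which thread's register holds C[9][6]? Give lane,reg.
7,2

r=9→G=1,rhi=1  c=6→T=3,p=0
L=1*4+3=7  i=1*2+0=2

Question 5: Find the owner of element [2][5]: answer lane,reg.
10,1

r: 2->gid=2,r8=0  c: 5->tid=2,i&1=1
L=2*4+2=10  i=0*2+1=1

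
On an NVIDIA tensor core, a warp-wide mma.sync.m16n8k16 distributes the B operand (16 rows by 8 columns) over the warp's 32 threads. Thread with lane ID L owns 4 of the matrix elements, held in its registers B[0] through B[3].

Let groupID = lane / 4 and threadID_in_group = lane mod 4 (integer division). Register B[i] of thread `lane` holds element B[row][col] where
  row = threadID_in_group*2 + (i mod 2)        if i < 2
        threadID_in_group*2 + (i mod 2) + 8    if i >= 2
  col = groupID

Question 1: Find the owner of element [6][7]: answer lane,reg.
c=7⇒gr=7  r=6⇒Rb=0,th=3,odd=0
L=7*4+3=31  i=0*2+0=0

31,0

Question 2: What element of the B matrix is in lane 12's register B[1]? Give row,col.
1,3

lane 12⇒12/4=3, 12 mod 4=0
i=1  r:2·0+1+0⇒1  c:3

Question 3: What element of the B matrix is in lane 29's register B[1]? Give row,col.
L=29⇒gr=29>>2=7, th=29&3=1
[1]⇒row 1·2+1+0=3  col gr=7

3,7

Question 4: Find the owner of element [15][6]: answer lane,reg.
27,3

c=6->g=6  r=15->rb=1,t=3,b0=1
L=6*4+3=27  i=1*2+1=3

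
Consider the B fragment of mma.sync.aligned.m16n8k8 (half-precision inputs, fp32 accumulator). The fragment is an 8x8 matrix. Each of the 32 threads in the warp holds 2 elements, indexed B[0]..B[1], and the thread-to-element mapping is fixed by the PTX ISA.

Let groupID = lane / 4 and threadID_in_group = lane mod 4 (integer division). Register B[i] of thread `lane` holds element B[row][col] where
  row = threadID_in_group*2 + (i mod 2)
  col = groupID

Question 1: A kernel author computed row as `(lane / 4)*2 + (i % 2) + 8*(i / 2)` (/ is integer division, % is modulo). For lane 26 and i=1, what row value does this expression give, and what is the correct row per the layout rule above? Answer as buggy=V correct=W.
`(lane / 4)*2 + (i % 2) + 8*(i / 2)`[26,1]→13
lane 26→26/4=6, 26 mod 4=2
i=1  r:2·2+1→5  c:6
row: 13 vs 5

buggy=13 correct=5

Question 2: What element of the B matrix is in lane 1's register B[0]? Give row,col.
2,0

1: G=0,T=1
[0] (1*2+0,0) = (2,0)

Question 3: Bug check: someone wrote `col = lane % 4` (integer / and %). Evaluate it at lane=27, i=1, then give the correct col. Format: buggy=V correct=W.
`lane % 4`[27,1]=>3
L=27=>grp=27>>2=6, tig=27&3=3
[1]=>row 3·2+1=7  col grp=6
col: 3 vs 6

buggy=3 correct=6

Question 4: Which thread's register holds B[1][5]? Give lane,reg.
20,1

c=5→G=5  r=1→T=0,p=1
L=5*4+0=20  i=1=1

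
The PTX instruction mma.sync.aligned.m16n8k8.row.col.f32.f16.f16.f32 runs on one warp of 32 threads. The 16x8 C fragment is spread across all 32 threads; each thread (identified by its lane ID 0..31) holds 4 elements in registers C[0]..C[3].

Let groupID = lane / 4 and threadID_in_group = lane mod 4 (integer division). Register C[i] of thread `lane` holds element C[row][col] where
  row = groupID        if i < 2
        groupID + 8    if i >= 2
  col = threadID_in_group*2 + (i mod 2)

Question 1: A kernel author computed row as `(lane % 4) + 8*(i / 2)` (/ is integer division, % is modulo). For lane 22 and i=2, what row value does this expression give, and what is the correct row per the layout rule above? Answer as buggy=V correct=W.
buggy=10 correct=13

`(lane % 4) + 8*(i / 2)`[22,2]⇒10
L=22⇒gr=22>>2=5, th=22&3=2
[2]⇒row 5+8=13  col 2·2+0=4
row: 10 vs 13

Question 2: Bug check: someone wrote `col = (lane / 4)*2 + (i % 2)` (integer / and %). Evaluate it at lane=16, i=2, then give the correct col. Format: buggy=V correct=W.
`(lane / 4)*2 + (i % 2)`[16,2]->8
lane 16: gid=4 (16/4), tid=0 (16%4)
i=2: r=4+8=12, c=0*2+0=0
col: 8 vs 0

buggy=8 correct=0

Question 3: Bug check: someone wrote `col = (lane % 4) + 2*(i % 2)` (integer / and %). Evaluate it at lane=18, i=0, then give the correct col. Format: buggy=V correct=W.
buggy=2 correct=4

`(lane % 4) + 2*(i % 2)`[18,0]->2
L=18->gid=18>>2=4, tid=18&3=2
[0]->row 4+0=4  col 2·2+0=4
col: 2 vs 4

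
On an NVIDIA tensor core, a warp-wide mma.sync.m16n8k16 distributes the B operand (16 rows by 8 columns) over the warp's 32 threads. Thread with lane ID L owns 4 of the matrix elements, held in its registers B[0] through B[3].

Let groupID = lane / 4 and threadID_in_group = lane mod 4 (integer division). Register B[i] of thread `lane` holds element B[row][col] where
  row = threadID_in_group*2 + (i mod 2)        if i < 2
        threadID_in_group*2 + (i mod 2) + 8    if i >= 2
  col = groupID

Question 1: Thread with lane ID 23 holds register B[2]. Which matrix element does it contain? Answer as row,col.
lane 23: gr=5 (23/4), th=3 (23%4)
i=2: r=3*2+0+8=14, c=gr=5

14,5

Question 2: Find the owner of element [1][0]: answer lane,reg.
c=0→G=0  r=1→rhi=0,T=0,p=1
L=0*4+0=0  i=0*2+1=1

0,1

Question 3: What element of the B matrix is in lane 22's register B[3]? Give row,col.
13,5

lane 22: g=5 (22/4), t=2 (22%4)
i=3: r=2*2+1+8=13, c=g=5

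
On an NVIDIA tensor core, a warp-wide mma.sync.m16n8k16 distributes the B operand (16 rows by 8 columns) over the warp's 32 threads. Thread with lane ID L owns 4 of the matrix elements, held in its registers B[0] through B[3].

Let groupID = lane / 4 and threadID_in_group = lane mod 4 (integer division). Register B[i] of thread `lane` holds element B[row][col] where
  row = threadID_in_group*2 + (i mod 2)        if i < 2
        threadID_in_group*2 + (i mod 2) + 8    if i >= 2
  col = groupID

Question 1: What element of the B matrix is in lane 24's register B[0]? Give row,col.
24: gr=6,th=0
[0] (0*2+0+0,6) = (0,6)

0,6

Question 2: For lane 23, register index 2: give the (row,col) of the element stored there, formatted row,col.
14,5

lane 23→23/4=5, 23 mod 4=3
i=2  r:2·3+0+8→14  c:5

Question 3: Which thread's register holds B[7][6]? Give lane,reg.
c=6→G=6  r=7→rhi=0,T=3,p=1
L=6*4+3=27  i=0*2+1=1

27,1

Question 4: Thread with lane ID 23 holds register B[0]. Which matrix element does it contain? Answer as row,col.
lane 23: G=5 (23/4), T=3 (23%4)
i=0: r=3*2+0+0=6, c=G=5

6,5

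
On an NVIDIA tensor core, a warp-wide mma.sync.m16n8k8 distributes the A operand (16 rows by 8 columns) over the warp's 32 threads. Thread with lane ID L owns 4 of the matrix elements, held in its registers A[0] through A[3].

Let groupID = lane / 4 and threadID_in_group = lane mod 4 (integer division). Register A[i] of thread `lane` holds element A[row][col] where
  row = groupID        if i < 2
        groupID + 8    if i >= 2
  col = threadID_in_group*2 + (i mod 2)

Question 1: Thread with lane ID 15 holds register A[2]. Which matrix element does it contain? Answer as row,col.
11,6

lane 15→15/4=3, 15 mod 4=3
i=2  r:3+8→11  c:2·3+0→6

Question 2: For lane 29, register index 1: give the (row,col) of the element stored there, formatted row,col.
L=29=>grp=29>>2=7, tig=29&3=1
[1]=>row 7+0=7  col 1·2+1=3

7,3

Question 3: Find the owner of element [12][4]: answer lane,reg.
18,2

r=12->g=4,rb=1  c=4->t=2,b0=0
L=4*4+2=18  i=1*2+0=2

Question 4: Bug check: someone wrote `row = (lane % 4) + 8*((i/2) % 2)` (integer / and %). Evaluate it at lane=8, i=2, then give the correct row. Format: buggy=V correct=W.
buggy=8 correct=10

`(lane % 4) + 8*((i/2) % 2)`[8,2]→8
L=8→G=8>>2=2, T=8&3=0
[2]→row 2+8=10  col 0·2+0=0
row: 8 vs 10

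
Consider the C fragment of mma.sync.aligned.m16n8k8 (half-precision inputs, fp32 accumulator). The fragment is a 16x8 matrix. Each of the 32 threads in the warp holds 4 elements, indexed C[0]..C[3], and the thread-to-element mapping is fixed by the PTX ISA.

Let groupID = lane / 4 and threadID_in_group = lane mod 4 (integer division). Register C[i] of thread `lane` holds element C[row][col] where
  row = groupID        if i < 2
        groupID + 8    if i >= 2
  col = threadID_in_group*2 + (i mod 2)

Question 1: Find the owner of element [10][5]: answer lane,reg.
10,3

r=10→G=2,rhi=1  c=5→T=2,p=1
L=2*4+2=10  i=1*2+1=3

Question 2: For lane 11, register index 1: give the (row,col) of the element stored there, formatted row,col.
11: grp=2,tig=3
[1] (2+0,3*2+1) = (2,7)

2,7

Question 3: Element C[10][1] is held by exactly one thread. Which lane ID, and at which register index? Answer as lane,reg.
r=10→G=2,rhi=1  c=1→T=0,p=1
L=2*4+0=8  i=1*2+1=3

8,3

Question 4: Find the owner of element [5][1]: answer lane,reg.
20,1

r=5⇒gr=5,Rb=0  c=1⇒th=0,odd=1
L=5*4+0=20  i=0*2+1=1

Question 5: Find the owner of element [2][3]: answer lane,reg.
9,1

r:2=>grp=2,rB=0  c:3=>tig=1,lo=1
L=2*4+1=9  i=0*2+1=1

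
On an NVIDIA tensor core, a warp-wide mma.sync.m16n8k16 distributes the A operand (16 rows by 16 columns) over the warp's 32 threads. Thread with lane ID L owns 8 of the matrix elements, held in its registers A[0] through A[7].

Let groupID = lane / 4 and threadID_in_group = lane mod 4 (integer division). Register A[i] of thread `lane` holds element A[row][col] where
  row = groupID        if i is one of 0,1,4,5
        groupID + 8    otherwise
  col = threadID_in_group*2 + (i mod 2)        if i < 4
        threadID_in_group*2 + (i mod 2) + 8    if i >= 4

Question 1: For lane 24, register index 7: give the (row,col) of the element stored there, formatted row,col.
L=24=>grp=24>>2=6, tig=24&3=0
[7]=>row 6+8=14  col 0·2+1+8=9

14,9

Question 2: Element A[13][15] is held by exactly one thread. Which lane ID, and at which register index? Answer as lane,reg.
23,7

r: 13->gid=5,r8=1  c: 15->c8=1,tid=3,i&1=1
L=5*4+3=23  i=1*4+1*2+1=7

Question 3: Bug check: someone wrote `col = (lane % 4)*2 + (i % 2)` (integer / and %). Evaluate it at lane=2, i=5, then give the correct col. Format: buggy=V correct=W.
buggy=5 correct=13

`(lane % 4)*2 + (i % 2)`[2,5]->5
L=2->gid=2>>2=0, tid=2&3=2
[5]->row 0+0=0  col 2·2+1+8=13
col: 5 vs 13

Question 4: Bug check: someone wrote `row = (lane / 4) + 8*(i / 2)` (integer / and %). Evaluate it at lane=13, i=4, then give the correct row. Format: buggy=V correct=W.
buggy=19 correct=3

`(lane / 4) + 8*(i / 2)`[13,4]->19
L=13->g=13>>2=3, t=13&3=1
[4]->row 3+0=3  col 1·2+0+8=10
row: 19 vs 3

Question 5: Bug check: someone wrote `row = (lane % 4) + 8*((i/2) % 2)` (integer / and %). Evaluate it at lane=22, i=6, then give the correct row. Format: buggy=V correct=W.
buggy=10 correct=13

`(lane % 4) + 8*((i/2) % 2)`[22,6]→10
L=22→G=22>>2=5, T=22&3=2
[6]→row 5+8=13  col 2·2+0+8=12
row: 10 vs 13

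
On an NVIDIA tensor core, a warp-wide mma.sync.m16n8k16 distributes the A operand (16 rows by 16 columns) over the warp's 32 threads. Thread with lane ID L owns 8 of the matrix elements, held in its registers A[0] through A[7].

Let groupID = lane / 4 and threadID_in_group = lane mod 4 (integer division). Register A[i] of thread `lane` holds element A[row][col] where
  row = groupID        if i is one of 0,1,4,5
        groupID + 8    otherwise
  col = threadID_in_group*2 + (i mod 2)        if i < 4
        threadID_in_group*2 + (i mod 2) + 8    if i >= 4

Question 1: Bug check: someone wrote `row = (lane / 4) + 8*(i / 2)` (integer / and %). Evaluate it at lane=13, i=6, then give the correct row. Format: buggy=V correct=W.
`(lane / 4) + 8*(i / 2)`[13,6]⇒27
lane 13⇒13/4=3, 13 mod 4=1
i=6  r:3+8⇒11  c:2·1+0+8⇒10
row: 27 vs 11

buggy=27 correct=11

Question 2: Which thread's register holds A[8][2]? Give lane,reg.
1,2

r: 8->gid=0,r8=1  c: 2->c8=0,tid=1,i&1=0
L=0*4+1=1  i=0*4+1*2+0=2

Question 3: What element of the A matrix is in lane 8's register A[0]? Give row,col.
8: gr=2,th=0
[0] (2+0,0*2+0+0) = (2,0)

2,0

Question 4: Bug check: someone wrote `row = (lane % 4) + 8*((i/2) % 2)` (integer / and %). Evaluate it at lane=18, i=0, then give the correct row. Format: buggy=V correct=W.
`(lane % 4) + 8*((i/2) % 2)`[18,0]=>2
18: grp=4,tig=2
[0] (4+0,2*2+0+0) = (4,4)
row: 2 vs 4

buggy=2 correct=4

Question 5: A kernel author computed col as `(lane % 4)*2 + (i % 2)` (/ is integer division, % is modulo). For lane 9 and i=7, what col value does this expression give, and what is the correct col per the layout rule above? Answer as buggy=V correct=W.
buggy=3 correct=11

`(lane % 4)*2 + (i % 2)`[9,7]⇒3
9: gr=2,th=1
[7] (2+8,1*2+1+8) = (10,11)
col: 3 vs 11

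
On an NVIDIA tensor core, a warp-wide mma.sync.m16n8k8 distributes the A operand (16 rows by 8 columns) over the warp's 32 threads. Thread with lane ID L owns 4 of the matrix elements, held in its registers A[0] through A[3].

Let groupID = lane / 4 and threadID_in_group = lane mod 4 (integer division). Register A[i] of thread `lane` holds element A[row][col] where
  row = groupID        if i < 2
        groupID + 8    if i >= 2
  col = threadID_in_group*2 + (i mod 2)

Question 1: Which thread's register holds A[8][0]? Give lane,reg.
0,2

r:8=>grp=0,rB=1  c:0=>tig=0,lo=0
L=0*4+0=0  i=1*2+0=2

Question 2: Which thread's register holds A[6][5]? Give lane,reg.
r=6→G=6,rhi=0  c=5→T=2,p=1
L=6*4+2=26  i=0*2+1=1

26,1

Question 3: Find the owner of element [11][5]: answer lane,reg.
14,3

r:11=>grp=3,rB=1  c:5=>tig=2,lo=1
L=3*4+2=14  i=1*2+1=3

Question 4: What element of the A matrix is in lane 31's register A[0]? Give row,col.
lane 31: gr=7 (31/4), th=3 (31%4)
i=0: r=7+0=7, c=3*2+0=6

7,6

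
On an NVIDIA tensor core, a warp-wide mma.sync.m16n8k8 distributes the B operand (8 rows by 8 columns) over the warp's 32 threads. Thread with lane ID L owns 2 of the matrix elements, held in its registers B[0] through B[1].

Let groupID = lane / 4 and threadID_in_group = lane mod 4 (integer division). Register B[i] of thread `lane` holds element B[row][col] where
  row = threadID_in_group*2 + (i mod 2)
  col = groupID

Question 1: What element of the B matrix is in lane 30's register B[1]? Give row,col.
30: gid=7,tid=2
[1] (2*2+1,7) = (5,7)

5,7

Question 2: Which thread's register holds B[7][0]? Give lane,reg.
c:0=>grp=0  r:7=>tig=3,lo=1
L=0*4+3=3  i=1=1

3,1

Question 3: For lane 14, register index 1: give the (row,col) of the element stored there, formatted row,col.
5,3

L=14→G=14>>2=3, T=14&3=2
[1]→row 2·2+1=5  col G=3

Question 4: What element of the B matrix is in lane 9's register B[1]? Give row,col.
lane 9: gr=2 (9/4), th=1 (9%4)
i=1: r=1*2+1=3, c=gr=2

3,2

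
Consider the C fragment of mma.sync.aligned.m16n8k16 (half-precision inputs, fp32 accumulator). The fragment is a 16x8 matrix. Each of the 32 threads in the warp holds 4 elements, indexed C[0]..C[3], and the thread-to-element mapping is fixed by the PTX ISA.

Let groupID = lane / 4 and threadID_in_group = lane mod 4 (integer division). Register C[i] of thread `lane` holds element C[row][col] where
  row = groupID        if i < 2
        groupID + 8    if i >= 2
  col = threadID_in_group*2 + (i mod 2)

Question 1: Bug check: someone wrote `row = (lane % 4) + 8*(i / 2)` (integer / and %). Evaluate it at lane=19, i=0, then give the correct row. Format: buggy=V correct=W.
buggy=3 correct=4

`(lane % 4) + 8*(i / 2)`[19,0]⇒3
lane 19: gr=4 (19/4), th=3 (19%4)
i=0: r=4+0=4, c=3*2+0=6
row: 3 vs 4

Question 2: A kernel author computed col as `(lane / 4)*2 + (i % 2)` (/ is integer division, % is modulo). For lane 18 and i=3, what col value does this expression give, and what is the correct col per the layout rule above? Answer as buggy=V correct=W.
buggy=9 correct=5

`(lane / 4)*2 + (i % 2)`[18,3]=>9
L=18=>grp=18>>2=4, tig=18&3=2
[3]=>row 4+8=12  col 2·2+1=5
col: 9 vs 5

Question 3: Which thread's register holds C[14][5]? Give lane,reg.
26,3

r:14=>grp=6,rB=1  c:5=>tig=2,lo=1
L=6*4+2=26  i=1*2+1=3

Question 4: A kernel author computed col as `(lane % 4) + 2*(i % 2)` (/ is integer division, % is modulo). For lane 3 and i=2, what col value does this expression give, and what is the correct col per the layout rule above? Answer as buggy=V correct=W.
`(lane % 4) + 2*(i % 2)`[3,2]⇒3
lane 3: gr=0 (3/4), th=3 (3%4)
i=2: r=0+8=8, c=3*2+0=6
col: 3 vs 6

buggy=3 correct=6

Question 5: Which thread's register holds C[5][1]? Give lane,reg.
20,1

r=5->g=5,rb=0  c=1->t=0,b0=1
L=5*4+0=20  i=0*2+1=1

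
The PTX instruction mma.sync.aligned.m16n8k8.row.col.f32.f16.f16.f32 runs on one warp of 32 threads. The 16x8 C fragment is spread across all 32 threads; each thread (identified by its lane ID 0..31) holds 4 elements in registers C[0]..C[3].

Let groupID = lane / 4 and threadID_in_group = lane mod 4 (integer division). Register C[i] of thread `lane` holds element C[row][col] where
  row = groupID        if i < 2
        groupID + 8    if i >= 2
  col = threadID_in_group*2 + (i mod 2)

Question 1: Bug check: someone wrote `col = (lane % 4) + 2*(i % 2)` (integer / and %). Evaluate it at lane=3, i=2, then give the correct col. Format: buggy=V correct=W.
buggy=3 correct=6

`(lane % 4) + 2*(i % 2)`[3,2]⇒3
lane 3⇒3/4=0, 3 mod 4=3
i=2  r:0+8⇒8  c:2·3+0⇒6
col: 3 vs 6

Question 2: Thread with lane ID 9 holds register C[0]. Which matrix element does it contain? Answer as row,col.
2,2

lane 9: gr=2 (9/4), th=1 (9%4)
i=0: r=2+0=2, c=1*2+0=2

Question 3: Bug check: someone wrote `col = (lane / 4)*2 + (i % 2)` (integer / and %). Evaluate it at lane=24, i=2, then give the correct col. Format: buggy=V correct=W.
`(lane / 4)*2 + (i % 2)`[24,2]→12
L=24→G=24>>2=6, T=24&3=0
[2]→row 6+8=14  col 0·2+0=0
col: 12 vs 0

buggy=12 correct=0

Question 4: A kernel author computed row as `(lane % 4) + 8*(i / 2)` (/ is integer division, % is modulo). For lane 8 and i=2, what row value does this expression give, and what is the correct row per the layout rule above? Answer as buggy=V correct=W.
`(lane % 4) + 8*(i / 2)`[8,2]⇒8
8: gr=2,th=0
[2] (2+8,0*2+0) = (10,0)
row: 8 vs 10

buggy=8 correct=10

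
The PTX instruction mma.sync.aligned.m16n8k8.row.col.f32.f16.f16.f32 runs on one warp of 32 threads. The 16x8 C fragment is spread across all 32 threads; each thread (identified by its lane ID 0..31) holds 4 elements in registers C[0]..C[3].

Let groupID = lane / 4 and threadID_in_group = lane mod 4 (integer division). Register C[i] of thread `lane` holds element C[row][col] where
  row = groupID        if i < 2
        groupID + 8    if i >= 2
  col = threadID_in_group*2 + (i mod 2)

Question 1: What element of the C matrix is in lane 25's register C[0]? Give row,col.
6,2

L=25->gid=25>>2=6, tid=25&3=1
[0]->row 6+0=6  col 1·2+0=2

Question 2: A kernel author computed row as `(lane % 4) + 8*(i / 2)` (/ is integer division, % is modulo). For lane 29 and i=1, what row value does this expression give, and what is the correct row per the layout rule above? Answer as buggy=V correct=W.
buggy=1 correct=7

`(lane % 4) + 8*(i / 2)`[29,1]->1
L=29->gid=29>>2=7, tid=29&3=1
[1]->row 7+0=7  col 1·2+1=3
row: 1 vs 7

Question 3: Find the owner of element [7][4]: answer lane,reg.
r=7→G=7,rhi=0  c=4→T=2,p=0
L=7*4+2=30  i=0*2+0=0

30,0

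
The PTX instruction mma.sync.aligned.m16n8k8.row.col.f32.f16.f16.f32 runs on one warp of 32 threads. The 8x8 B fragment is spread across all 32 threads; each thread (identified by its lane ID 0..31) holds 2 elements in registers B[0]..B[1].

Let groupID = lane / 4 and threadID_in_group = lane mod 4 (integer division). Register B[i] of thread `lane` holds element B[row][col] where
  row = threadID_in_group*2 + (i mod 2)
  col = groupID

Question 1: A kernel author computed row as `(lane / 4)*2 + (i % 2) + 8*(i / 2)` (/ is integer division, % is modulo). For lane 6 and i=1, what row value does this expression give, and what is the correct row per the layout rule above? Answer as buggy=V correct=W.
buggy=3 correct=5

`(lane / 4)*2 + (i % 2) + 8*(i / 2)`[6,1]⇒3
L=6⇒gr=6>>2=1, th=6&3=2
[1]⇒row 2·2+1=5  col gr=1
row: 3 vs 5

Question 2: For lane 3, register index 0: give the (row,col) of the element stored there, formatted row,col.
3: G=0,T=3
[0] (3*2+0,0) = (6,0)

6,0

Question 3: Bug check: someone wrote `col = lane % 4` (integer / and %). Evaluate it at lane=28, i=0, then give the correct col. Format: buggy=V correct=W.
buggy=0 correct=7

`lane % 4`[28,0]->0
lane 28->28/4=7, 28 mod 4=0
i=0  r:2·0+0->0  c:7
col: 0 vs 7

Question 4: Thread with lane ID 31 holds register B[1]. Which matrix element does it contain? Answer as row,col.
L=31->gid=31>>2=7, tid=31&3=3
[1]->row 3·2+1=7  col gid=7

7,7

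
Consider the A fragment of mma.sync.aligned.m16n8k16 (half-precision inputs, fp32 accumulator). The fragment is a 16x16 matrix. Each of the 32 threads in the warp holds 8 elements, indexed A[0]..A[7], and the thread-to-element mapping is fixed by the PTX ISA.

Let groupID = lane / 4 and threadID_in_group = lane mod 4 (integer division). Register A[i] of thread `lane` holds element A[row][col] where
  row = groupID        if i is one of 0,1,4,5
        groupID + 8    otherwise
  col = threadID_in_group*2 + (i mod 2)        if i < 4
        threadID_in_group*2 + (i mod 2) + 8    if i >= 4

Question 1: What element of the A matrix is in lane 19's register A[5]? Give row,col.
lane 19: grp=4 (19/4), tig=3 (19%4)
i=5: r=4+0=4, c=3*2+1+8=15

4,15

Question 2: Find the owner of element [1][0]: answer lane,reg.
4,0

r=1⇒gr=1,Rb=0  c=0⇒Cb=0,th=0,odd=0
L=1*4+0=4  i=0*4+0*2+0=0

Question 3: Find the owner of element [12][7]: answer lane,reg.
19,3

r:12=>grp=4,rB=1  c:7=>cB=0,tig=3,lo=1
L=4*4+3=19  i=0*4+1*2+1=3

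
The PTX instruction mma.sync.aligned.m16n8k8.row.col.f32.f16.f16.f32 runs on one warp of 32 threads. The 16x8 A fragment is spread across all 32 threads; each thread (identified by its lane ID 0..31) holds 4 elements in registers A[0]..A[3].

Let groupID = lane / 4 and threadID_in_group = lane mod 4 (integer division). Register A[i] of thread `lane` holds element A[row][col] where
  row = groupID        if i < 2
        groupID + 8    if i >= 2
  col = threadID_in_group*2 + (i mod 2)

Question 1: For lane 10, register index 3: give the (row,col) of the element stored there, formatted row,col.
10,5

10: g=2,t=2
[3] (2+8,2*2+1) = (10,5)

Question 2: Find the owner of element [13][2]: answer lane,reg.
r: 13->gid=5,r8=1  c: 2->tid=1,i&1=0
L=5*4+1=21  i=1*2+0=2

21,2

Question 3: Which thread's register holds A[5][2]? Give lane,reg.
r=5→G=5,rhi=0  c=2→T=1,p=0
L=5*4+1=21  i=0*2+0=0

21,0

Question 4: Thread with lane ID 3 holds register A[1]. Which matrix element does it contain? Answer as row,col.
3: gr=0,th=3
[1] (0+0,3*2+1) = (0,7)

0,7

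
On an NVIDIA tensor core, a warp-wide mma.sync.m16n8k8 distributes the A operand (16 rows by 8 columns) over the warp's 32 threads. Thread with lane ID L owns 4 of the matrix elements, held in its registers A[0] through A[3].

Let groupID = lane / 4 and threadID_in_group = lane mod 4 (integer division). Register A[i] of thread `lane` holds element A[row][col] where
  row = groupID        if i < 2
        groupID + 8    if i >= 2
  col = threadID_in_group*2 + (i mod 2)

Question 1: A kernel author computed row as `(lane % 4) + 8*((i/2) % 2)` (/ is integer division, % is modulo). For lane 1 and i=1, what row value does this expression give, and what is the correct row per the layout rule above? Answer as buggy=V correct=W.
buggy=1 correct=0

`(lane % 4) + 8*((i/2) % 2)`[1,1]->1
1: gid=0,tid=1
[1] (0+0,1*2+1) = (0,3)
row: 1 vs 0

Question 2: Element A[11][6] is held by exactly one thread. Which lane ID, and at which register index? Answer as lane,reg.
15,2

r=11⇒gr=3,Rb=1  c=6⇒th=3,odd=0
L=3*4+3=15  i=1*2+0=2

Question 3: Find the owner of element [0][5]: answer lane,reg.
r:0=>grp=0,rB=0  c:5=>tig=2,lo=1
L=0*4+2=2  i=0*2+1=1

2,1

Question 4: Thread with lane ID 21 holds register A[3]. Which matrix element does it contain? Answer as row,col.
lane 21: g=5 (21/4), t=1 (21%4)
i=3: r=5+8=13, c=1*2+1=3

13,3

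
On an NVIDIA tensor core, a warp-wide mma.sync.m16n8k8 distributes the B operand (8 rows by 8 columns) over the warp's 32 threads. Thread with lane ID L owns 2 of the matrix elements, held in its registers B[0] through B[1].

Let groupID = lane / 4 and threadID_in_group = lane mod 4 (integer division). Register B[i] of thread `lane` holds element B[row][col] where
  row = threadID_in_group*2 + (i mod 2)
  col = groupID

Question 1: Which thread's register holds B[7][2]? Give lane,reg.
c=2→G=2  r=7→T=3,p=1
L=2*4+3=11  i=1=1

11,1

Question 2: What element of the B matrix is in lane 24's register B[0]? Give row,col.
0,6

lane 24=>24/4=6, 24 mod 4=0
i=0  r:2·0+0=>0  c:6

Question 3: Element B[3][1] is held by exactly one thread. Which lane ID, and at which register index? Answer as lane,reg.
c: 1->gid=1  r: 3->tid=1,i&1=1
L=1*4+1=5  i=1=1

5,1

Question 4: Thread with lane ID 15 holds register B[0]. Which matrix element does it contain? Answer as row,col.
6,3

lane 15⇒15/4=3, 15 mod 4=3
i=0  r:2·3+0⇒6  c:3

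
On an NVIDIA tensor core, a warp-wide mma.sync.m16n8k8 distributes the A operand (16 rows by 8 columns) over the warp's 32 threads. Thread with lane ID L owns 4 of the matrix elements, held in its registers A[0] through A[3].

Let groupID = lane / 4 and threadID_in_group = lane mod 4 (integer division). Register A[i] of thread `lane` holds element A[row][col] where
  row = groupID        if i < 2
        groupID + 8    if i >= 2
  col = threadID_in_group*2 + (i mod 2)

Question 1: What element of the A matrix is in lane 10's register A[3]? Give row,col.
10,5

L=10=>grp=10>>2=2, tig=10&3=2
[3]=>row 2+8=10  col 2·2+1=5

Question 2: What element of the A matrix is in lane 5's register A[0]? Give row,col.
lane 5→5/4=1, 5 mod 4=1
i=0  r:1+0→1  c:2·1+0→2

1,2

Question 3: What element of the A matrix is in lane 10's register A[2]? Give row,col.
10,4

L=10→G=10>>2=2, T=10&3=2
[2]→row 2+8=10  col 2·2+0=4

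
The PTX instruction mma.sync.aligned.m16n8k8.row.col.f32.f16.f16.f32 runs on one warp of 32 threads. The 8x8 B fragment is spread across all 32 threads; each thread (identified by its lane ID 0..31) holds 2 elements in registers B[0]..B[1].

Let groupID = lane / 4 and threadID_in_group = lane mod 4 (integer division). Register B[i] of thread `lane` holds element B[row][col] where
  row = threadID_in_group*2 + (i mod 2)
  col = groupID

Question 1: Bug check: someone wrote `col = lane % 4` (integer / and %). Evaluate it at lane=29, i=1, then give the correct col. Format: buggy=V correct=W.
buggy=1 correct=7

`lane % 4`[29,1]->1
29: g=7,t=1
[1] (1*2+1,7) = (3,7)
col: 1 vs 7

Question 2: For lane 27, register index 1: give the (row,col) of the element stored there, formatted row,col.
7,6

27: G=6,T=3
[1] (3*2+1,6) = (7,6)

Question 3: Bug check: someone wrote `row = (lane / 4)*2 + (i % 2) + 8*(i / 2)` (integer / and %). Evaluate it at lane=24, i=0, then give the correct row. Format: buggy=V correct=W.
`(lane / 4)*2 + (i % 2) + 8*(i / 2)`[24,0]->12
24: g=6,t=0
[0] (0*2+0,6) = (0,6)
row: 12 vs 0

buggy=12 correct=0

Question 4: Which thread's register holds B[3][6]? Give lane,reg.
c=6⇒gr=6  r=3⇒th=1,odd=1
L=6*4+1=25  i=1=1

25,1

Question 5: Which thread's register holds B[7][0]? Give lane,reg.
c=0→G=0  r=7→T=3,p=1
L=0*4+3=3  i=1=1

3,1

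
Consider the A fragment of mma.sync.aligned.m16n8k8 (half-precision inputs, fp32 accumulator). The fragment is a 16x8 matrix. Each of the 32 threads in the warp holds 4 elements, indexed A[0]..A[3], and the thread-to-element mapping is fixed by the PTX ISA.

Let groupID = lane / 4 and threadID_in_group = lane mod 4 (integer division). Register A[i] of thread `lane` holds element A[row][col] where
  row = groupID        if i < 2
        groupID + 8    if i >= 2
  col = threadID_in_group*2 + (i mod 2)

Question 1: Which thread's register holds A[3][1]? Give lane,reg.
12,1

r: 3->gid=3,r8=0  c: 1->tid=0,i&1=1
L=3*4+0=12  i=0*2+1=1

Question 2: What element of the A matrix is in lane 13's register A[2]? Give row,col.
13: G=3,T=1
[2] (3+8,1*2+0) = (11,2)

11,2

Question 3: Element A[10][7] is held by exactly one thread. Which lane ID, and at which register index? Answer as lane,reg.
11,3

r:10=>grp=2,rB=1  c:7=>tig=3,lo=1
L=2*4+3=11  i=1*2+1=3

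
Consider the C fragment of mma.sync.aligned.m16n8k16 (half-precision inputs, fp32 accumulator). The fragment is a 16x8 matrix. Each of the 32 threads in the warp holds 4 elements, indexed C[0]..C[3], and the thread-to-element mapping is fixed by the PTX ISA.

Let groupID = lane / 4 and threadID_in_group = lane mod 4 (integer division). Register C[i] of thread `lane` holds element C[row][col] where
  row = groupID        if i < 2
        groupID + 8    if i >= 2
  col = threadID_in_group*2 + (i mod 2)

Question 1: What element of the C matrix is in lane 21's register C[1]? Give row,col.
5,3

lane 21: gid=5 (21/4), tid=1 (21%4)
i=1: r=5+0=5, c=1*2+1=3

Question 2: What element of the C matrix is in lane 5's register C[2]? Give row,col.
9,2

lane 5: g=1 (5/4), t=1 (5%4)
i=2: r=1+8=9, c=1*2+0=2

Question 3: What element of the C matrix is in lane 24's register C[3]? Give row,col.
14,1

24: gid=6,tid=0
[3] (6+8,0*2+1) = (14,1)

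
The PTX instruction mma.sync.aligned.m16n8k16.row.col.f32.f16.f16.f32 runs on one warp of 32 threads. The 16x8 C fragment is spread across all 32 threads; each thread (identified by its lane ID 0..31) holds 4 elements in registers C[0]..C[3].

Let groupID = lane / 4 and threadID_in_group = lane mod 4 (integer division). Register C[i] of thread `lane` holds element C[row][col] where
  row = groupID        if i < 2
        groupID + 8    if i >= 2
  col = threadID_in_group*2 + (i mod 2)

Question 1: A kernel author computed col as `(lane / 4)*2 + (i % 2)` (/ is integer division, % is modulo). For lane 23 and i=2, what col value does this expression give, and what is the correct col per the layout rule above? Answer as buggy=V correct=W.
`(lane / 4)*2 + (i % 2)`[23,2]→10
lane 23: G=5 (23/4), T=3 (23%4)
i=2: r=5+8=13, c=3*2+0=6
col: 10 vs 6

buggy=10 correct=6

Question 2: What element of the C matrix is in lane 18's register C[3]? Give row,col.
lane 18: grp=4 (18/4), tig=2 (18%4)
i=3: r=4+8=12, c=2*2+1=5

12,5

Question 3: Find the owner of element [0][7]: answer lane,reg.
r=0->g=0,rb=0  c=7->t=3,b0=1
L=0*4+3=3  i=0*2+1=1

3,1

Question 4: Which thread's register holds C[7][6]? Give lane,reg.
r:7=>grp=7,rB=0  c:6=>tig=3,lo=0
L=7*4+3=31  i=0*2+0=0

31,0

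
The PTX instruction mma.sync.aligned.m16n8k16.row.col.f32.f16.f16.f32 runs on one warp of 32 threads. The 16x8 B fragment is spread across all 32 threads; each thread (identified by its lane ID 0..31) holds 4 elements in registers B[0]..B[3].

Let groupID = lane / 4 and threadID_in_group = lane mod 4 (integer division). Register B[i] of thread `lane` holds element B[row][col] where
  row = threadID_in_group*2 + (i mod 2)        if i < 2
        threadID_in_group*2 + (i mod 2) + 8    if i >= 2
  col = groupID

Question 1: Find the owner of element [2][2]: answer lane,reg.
c=2->g=2  r=2->rb=0,t=1,b0=0
L=2*4+1=9  i=0*2+0=0

9,0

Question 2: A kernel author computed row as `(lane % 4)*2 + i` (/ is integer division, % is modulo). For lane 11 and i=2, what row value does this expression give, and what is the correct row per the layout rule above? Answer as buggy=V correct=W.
`(lane % 4)*2 + i`[11,2]→8
L=11→G=11>>2=2, T=11&3=3
[2]→row 3·2+0+8=14  col G=2
row: 8 vs 14

buggy=8 correct=14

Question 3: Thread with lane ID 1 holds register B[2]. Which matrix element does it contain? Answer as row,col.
10,0

lane 1: gid=0 (1/4), tid=1 (1%4)
i=2: r=1*2+0+8=10, c=gid=0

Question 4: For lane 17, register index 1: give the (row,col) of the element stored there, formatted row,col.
3,4

L=17->gid=17>>2=4, tid=17&3=1
[1]->row 1·2+1+0=3  col gid=4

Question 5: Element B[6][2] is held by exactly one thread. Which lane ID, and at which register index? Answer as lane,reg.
c=2->g=2  r=6->rb=0,t=3,b0=0
L=2*4+3=11  i=0*2+0=0

11,0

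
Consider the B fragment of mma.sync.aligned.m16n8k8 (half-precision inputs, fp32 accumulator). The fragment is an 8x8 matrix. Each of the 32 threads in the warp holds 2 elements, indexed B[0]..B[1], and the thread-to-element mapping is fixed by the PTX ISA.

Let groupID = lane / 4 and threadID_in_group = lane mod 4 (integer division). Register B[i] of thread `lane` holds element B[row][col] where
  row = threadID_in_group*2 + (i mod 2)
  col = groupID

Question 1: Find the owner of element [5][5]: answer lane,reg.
22,1

c=5⇒gr=5  r=5⇒th=2,odd=1
L=5*4+2=22  i=1=1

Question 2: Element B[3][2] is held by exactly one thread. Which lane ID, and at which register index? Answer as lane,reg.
c=2→G=2  r=3→T=1,p=1
L=2*4+1=9  i=1=1

9,1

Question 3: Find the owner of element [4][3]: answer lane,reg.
c=3⇒gr=3  r=4⇒th=2,odd=0
L=3*4+2=14  i=0=0

14,0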